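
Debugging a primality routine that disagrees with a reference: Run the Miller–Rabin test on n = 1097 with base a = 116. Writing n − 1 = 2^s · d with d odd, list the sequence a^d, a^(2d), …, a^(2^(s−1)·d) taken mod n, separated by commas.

n − 1 = 1096 = 2^3 · 137, so s = 3 and d = 137.
x_0 = 116^137 mod 1097 = 756.
x_1 = 756^2 mod 1097 = 1096.
x_2 = 1096^2 mod 1097 = 1.

756, 1096, 1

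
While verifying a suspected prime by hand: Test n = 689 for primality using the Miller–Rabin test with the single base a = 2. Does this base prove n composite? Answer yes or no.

n − 1 = 688 = 2^4 · 43, so s = 4 and d = 43.
x_0 = 2^43 mod 689 = 50.
x_0 is neither 1 nor 688, so continue squaring.
x_1 = 50^2 mod 689 = 433.
x_2 = 433^2 mod 689 = 81.
x_3 = 81^2 mod 689 = 360.
Reached i = s−1 = 3 without hitting −1: 2 is a Miller–Rabin witness and 689 is composite.

yes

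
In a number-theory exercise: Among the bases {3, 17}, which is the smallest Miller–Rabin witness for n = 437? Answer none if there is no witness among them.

3

n − 1 = 436 = 2^2 · 109, so s = 2 and d = 109.
Base 3: x_0 = 3^109 mod 437 = 307. x_0 is neither 1 nor 436, so continue squaring. x_1 = 307^2 mod 437 = 294. Reached i = s−1 = 1 without hitting −1: 3 is a Miller–Rabin witness and 437 is composite.
Base 17: x_0 = 17^109 mod 437 = 226. x_0 is neither 1 nor 436, so continue squaring. x_1 = 226^2 mod 437 = 384. Reached i = s−1 = 1 without hitting −1: 17 is a Miller–Rabin witness and 437 is composite.
The smallest witness among the given bases is 3.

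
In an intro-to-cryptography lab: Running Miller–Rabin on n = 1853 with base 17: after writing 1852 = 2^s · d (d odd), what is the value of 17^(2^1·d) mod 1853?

34

n − 1 = 1852 = 2^2 · 463, so s = 2 and d = 463.
x_0 = 17^463 mod 1853 = 782.
x_1 = 782^2 mod 1853 = 34.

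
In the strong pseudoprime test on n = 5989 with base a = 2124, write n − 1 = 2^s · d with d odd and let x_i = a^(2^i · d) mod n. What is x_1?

n − 1 = 5988 = 2^2 · 1497, so s = 2 and d = 1497.
x_0 = 2124^1497 mod 5989 = 4065.
x_1 = 4065^2 mod 5989 = 574.

574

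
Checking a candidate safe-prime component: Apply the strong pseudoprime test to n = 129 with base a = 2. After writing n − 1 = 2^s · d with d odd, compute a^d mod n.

n − 1 = 128 = 2^7 · 1, so s = 7 and d = 1.
2^1 mod 129 = 2.

2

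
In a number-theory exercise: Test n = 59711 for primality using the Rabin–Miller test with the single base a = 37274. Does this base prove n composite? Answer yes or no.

n − 1 = 59710 = 2^1 · 29855, so s = 1 and d = 29855.
By repeated squaring, 37274^29855 ≡ 59710 (mod 59711).
x_0 = 37274^29855 mod 59711 = 59710.
x_0 = 59710 ≡ −1, so 37274 is not a witness.

no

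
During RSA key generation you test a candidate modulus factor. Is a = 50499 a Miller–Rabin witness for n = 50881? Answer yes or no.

no

n − 1 = 50880 = 2^6 · 795, so s = 6 and d = 795.
Repeated squaring mod 50881: 50499^1 ≡ 50499, 50499^2 ≡ 44162, 50499^4 ≡ 13514, 50499^8 ≡ 16287, 50499^16 ≡ 23716, 50499^32 ≡ 10082, 50499^64 ≡ 37367, 50499^128 ≡ 16287, 50499^256 ≡ 23716, 50499^512 ≡ 10082.
795 = 512 + 256 + 16 + 8 + 2 + 1, so 50499^795 ≡ 10082·23716·23716·16287·44162·50499 ≡ 17644 (mod 50881).
x_0 = 50499^795 mod 50881 = 17644.
x_0 is neither 1 nor 50880, so continue squaring.
x_1 = 17644^2 mod 50881 = 20778.
x_2 = 20778^2 mod 50881 = 50880.
x_2 ≡ −1, so 50499 is not a witness.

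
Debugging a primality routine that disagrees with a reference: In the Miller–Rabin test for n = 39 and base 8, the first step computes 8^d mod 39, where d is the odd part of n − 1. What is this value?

n − 1 = 38 = 2^1 · 19, so s = 1 and d = 19.
Repeated squaring mod 39: 8^1 ≡ 8, 8^2 ≡ 25, 8^4 ≡ 1, 8^8 ≡ 1, 8^16 ≡ 1.
19 = 16 + 2 + 1, so 8^19 ≡ 1·25·8 ≡ 5 (mod 39).

5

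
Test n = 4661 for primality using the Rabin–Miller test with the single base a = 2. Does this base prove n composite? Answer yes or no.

n − 1 = 4660 = 2^2 · 1165, so s = 2 and d = 1165.
By repeated squaring, 2^1165 ≡ 2333 (mod 4661).
x_0 = 2^1165 mod 4661 = 2333.
x_0 is neither 1 nor 4660, so continue squaring.
x_1 = 2333^2 mod 4661 = 3502.
Reached i = s−1 = 1 without hitting −1: 2 is a Miller–Rabin witness and 4661 is composite.

yes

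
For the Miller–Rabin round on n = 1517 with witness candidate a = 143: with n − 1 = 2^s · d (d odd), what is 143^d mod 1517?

449

n − 1 = 1516 = 2^2 · 379, so s = 2 and d = 379.
143^379 mod 1517 = 449.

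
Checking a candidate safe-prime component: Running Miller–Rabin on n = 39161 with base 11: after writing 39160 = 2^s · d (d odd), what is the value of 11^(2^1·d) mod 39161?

1

n − 1 = 39160 = 2^3 · 4895, so s = 3 and d = 4895.
x_0 = 11^4895 mod 39161 = 1.
x_1 = 1^2 mod 39161 = 1.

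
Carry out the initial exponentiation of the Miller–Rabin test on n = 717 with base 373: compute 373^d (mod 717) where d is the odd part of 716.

574

n − 1 = 716 = 2^2 · 179, so s = 2 and d = 179.
373^179 mod 717 = 574.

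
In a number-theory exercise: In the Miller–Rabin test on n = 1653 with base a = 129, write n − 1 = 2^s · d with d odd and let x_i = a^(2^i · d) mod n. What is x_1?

291

n − 1 = 1652 = 2^2 · 413, so s = 2 and d = 413.
Repeated squaring mod 1653: 129^1 ≡ 129, 129^2 ≡ 111, 129^4 ≡ 750, 129^8 ≡ 480, 129^16 ≡ 633, 129^32 ≡ 663, 129^64 ≡ 1524, 129^128 ≡ 111, 129^256 ≡ 750.
413 = 256 + 128 + 16 + 8 + 4 + 1, so 129^413 ≡ 750·111·633·480·750·129 ≡ 318 (mod 1653).
x_0 = 318.
x_1 = 318^2 mod 1653 = 291.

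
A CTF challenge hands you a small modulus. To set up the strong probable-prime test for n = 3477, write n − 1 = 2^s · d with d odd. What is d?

Halving: 3476 → 1738 → 869; 869 is odd.
So 3476 = 2^2 · 869.

869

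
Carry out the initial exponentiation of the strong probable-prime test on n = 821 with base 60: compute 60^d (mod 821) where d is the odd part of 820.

n − 1 = 820 = 2^2 · 205, so s = 2 and d = 205.
60^205 mod 821 = 295.

295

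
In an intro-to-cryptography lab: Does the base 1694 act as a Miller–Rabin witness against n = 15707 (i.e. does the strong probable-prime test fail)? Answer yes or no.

n − 1 = 15706 = 2^1 · 7853, so s = 1 and d = 7853.
x_0 = 1694^7853 mod 15707 = 14011.
x_0 ∉ {1, 15706} and s = 1, so 1694 is a Miller–Rabin witness and 15707 is composite.

yes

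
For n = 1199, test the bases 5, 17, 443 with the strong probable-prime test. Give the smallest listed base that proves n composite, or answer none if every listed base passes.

5

n − 1 = 1198 = 2^1 · 599, so s = 1 and d = 599.
Base 5: x_0 = 5^599 mod 1199 = 1054. x_0 ∉ {1, 1198} and s = 1, so 5 is a Miller–Rabin witness and 1199 is composite.
Base 17: x_0 = 17^599 mod 1199 = 849. x_0 ∉ {1, 1198} and s = 1, so 17 is a Miller–Rabin witness and 1199 is composite.
Base 443: x_0 = 443^599 mod 1199 = 675. x_0 ∉ {1, 1198} and s = 1, so 443 is a Miller–Rabin witness and 1199 is composite.
The smallest witness among the given bases is 5.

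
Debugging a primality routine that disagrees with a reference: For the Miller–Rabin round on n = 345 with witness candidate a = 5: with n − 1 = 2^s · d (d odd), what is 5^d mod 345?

290

n − 1 = 344 = 2^3 · 43, so s = 3 and d = 43.
Repeated squaring mod 345: 5^1 ≡ 5, 5^2 ≡ 25, 5^4 ≡ 280, 5^8 ≡ 85, 5^16 ≡ 325, 5^32 ≡ 55.
43 = 32 + 8 + 2 + 1, so 5^43 ≡ 55·85·25·5 ≡ 290 (mod 345).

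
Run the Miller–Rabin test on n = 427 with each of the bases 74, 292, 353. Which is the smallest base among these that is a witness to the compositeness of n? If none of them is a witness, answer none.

none

n − 1 = 426 = 2^1 · 213, so s = 1 and d = 213.
Base 74: x_0 = 74^213 mod 427 = 1. x_0 = 1, so 74 is not a witness.
Base 292: x_0 = 292^213 mod 427 = 426. x_0 = 426 ≡ −1, so 292 is not a witness.
Base 353: x_0 = 353^213 mod 427 = 426. x_0 = 426 ≡ −1, so 353 is not a witness.
No listed base is a witness for 427.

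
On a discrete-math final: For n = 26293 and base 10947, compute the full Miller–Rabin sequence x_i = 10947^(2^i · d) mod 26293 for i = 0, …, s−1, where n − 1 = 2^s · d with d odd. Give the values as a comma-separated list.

n − 1 = 26292 = 2^2 · 6573, so s = 2 and d = 6573.
x_0 = 10947^6573 mod 26293 = 26292.
x_1 = 26292^2 mod 26293 = 1.

26292, 1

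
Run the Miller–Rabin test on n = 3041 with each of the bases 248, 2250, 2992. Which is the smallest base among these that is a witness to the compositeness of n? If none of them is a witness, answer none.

none

n − 1 = 3040 = 2^5 · 95, so s = 5 and d = 95.
Base 248: x_0 = 248^95 mod 3041 = 1852. x_0 is neither 1 nor 3040, so continue squaring. x_1 = 1852^2 mod 3041 = 2697. x_2 = 2697^2 mod 3041 = 2778. x_3 = 2778^2 mod 3041 = 2267. x_4 = 2267^2 mod 3041 = 3040. x_4 ≡ −1, so 248 is not a witness.
Base 2250: x_0 = 2250^95 mod 3041 = 344. x_0 is neither 1 nor 3040, so continue squaring. x_1 = 344^2 mod 3041 = 2778. x_2 = 2778^2 mod 3041 = 2267. x_3 = 2267^2 mod 3041 = 3040. x_3 ≡ −1, so 2250 is not a witness.
Base 2992: x_0 = 2992^95 mod 3041 = 2283. x_0 is neither 1 nor 3040, so continue squaring. x_1 = 2283^2 mod 3041 = 2856. x_2 = 2856^2 mod 3041 = 774. x_3 = 774^2 mod 3041 = 3040. x_3 ≡ −1, so 2992 is not a witness.
No listed base is a witness for 3041.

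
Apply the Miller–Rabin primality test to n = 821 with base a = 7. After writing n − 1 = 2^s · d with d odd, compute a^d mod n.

n − 1 = 820 = 2^2 · 205, so s = 2 and d = 205.
By repeated squaring, 7^205 ≡ 820 (mod 821).

820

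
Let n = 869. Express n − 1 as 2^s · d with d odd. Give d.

Halving: 868 → 434 → 217; 217 is odd.
So 868 = 2^2 · 217.

217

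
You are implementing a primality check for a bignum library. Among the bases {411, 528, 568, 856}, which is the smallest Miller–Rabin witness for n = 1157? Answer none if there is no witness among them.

n − 1 = 1156 = 2^2 · 289, so s = 2 and d = 289.
Base 411: x_0 = 411^289 mod 1157 = 411. x_0 is neither 1 nor 1156, so continue squaring. x_1 = 411^2 mod 1157 = 1156. x_1 ≡ −1, so 411 is not a witness.
Base 528: x_0 = 528^289 mod 1157 = 1022. x_0 is neither 1 nor 1156, so continue squaring. x_1 = 1022^2 mod 1157 = 870. Reached i = s−1 = 1 without hitting −1: 528 is a Miller–Rabin witness and 1157 is composite.
Base 568: x_0 = 568^289 mod 1157 = 568. x_0 is neither 1 nor 1156, so continue squaring. x_1 = 568^2 mod 1157 = 978. Reached i = s−1 = 1 without hitting −1: 568 is a Miller–Rabin witness and 1157 is composite.
Base 856: x_0 = 856^289 mod 1157 = 856. x_0 is neither 1 nor 1156, so continue squaring. x_1 = 856^2 mod 1157 = 355. Reached i = s−1 = 1 without hitting −1: 856 is a Miller–Rabin witness and 1157 is composite.
The smallest witness among the given bases is 528.

528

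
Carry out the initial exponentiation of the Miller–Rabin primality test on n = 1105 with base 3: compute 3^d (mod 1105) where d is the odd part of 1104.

1093

n − 1 = 1104 = 2^4 · 69, so s = 4 and d = 69.
3^69 mod 1105 = 1093.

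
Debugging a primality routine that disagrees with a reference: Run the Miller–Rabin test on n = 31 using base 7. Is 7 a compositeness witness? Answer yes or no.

no

n − 1 = 30 = 2^1 · 15, so s = 1 and d = 15.
Repeated squaring mod 31: 7^1 ≡ 7, 7^2 ≡ 18, 7^4 ≡ 14, 7^8 ≡ 10.
15 = 8 + 4 + 2 + 1, so 7^15 ≡ 10·14·18·7 ≡ 1 (mod 31).
x_0 = 7^15 mod 31 = 1.
x_0 = 1, so 7 is not a witness.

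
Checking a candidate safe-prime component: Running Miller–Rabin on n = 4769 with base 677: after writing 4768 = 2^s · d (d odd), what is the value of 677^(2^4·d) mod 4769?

n − 1 = 4768 = 2^5 · 149, so s = 5 and d = 149.
By repeated squaring, 677^149 ≡ 3086 (mod 4769).
x_0 = 3086.
x_1 = 3086^2 mod 4769 = 4472.
x_2 = 4472^2 mod 4769 = 2367.
x_3 = 2367^2 mod 4769 = 3883.
x_4 = 3883^2 mod 4769 = 2880.

2880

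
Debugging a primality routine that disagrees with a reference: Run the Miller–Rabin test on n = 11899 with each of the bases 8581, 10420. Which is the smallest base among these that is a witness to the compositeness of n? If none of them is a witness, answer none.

n − 1 = 11898 = 2^1 · 5949, so s = 1 and d = 5949.
Base 8581: x_0 = 8581^5949 mod 11899 = 8312. x_0 ∉ {1, 11898} and s = 1, so 8581 is a Miller–Rabin witness and 11899 is composite.
Base 10420: x_0 = 10420^5949 mod 11899 = 8203. x_0 ∉ {1, 11898} and s = 1, so 10420 is a Miller–Rabin witness and 11899 is composite.
The smallest witness among the given bases is 8581.

8581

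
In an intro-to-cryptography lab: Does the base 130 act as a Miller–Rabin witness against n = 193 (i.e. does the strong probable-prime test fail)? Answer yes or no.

no

n − 1 = 192 = 2^6 · 3, so s = 6 and d = 3.
x_0 = 130^3 mod 193 = 81.
x_0 is neither 1 nor 192, so continue squaring.
x_1 = 81^2 mod 193 = 192.
x_1 ≡ −1, so 130 is not a witness.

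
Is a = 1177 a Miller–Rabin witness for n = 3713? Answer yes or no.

n − 1 = 3712 = 2^7 · 29, so s = 7 and d = 29.
Repeated squaring mod 3713: 1177^1 ≡ 1177, 1177^2 ≡ 380, 1177^4 ≡ 3306, 1177^8 ≡ 2277, 1177^16 ≡ 1381.
29 = 16 + 8 + 4 + 1, so 1177^29 ≡ 1381·2277·3306·1177 ≡ 910 (mod 3713).
x_0 = 1177^29 mod 3713 = 910.
x_0 is neither 1 nor 3712, so continue squaring.
x_1 = 910^2 mod 3713 = 101.
x_2 = 101^2 mod 3713 = 2775.
x_3 = 2775^2 mod 3713 = 3576.
x_4 = 3576^2 mod 3713 = 204.
x_5 = 204^2 mod 3713 = 773.
x_6 = 773^2 mod 3713 = 3449.
Reached i = s−1 = 6 without hitting −1: 1177 is a Miller–Rabin witness and 3713 is composite.

yes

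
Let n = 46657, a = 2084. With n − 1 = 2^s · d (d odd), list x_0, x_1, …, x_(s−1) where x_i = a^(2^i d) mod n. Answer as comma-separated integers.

10620, 14431, 23570, 1, 1, 1

n − 1 = 46656 = 2^6 · 729, so s = 6 and d = 729.
x_0 = 2084^729 mod 46657 = 10620.
x_1 = 10620^2 mod 46657 = 14431.
x_2 = 14431^2 mod 46657 = 23570.
x_3 = 23570^2 mod 46657 = 1.
x_4 = 1^2 mod 46657 = 1.
x_5 = 1^2 mod 46657 = 1.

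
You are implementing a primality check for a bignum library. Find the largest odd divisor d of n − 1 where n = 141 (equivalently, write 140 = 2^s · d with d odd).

35

Halving: 140 → 70 → 35; 35 is odd.
So 140 = 2^2 · 35.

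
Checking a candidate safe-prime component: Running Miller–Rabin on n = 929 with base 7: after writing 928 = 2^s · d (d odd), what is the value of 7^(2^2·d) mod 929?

n − 1 = 928 = 2^5 · 29, so s = 5 and d = 29.
x_0 = 7^29 mod 929 = 448.
x_1 = 448^2 mod 929 = 40.
x_2 = 40^2 mod 929 = 671.

671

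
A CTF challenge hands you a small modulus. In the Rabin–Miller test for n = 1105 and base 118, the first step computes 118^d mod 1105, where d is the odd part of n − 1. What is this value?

118

n − 1 = 1104 = 2^4 · 69, so s = 4 and d = 69.
118^69 mod 1105 = 118.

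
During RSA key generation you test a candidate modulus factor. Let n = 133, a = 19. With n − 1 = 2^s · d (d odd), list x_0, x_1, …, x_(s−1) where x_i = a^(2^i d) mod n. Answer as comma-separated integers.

n − 1 = 132 = 2^2 · 33, so s = 2 and d = 33.
x_0 = 19^33 mod 133 = 76.
x_1 = 76^2 mod 133 = 57.

76, 57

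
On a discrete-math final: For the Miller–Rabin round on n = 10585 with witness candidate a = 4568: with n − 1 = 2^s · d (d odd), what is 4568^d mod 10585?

n − 1 = 10584 = 2^3 · 1323, so s = 3 and d = 1323.
By repeated squaring, 4568^1323 ≡ 3932 (mod 10585).

3932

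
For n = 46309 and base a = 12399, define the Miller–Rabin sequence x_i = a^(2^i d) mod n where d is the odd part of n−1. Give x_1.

n − 1 = 46308 = 2^2 · 11577, so s = 2 and d = 11577.
x_0 = 12399^11577 mod 46309 = 46308.
x_1 = 46308^2 mod 46309 = 1.

1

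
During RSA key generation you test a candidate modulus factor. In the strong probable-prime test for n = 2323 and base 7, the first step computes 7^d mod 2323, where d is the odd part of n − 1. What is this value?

n − 1 = 2322 = 2^1 · 1161, so s = 1 and d = 1161.
Repeated squaring mod 2323: 7^1 ≡ 7, 7^2 ≡ 49, 7^4 ≡ 78, 7^8 ≡ 1438, 7^16 ≡ 374, 7^32 ≡ 496, 7^64 ≡ 2101, 7^128 ≡ 501, 7^256 ≡ 117, 7^512 ≡ 2074, 7^1024 ≡ 1603.
1161 = 1024 + 128 + 8 + 1, so 7^1161 ≡ 1603·501·1438·7 ≡ 1767 (mod 2323).

1767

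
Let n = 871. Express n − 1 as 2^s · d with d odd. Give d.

Halving: 870 → 435; 435 is odd.
So 870 = 2^1 · 435.

435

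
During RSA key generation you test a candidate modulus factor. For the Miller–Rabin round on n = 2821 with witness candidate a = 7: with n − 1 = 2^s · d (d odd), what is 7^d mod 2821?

n − 1 = 2820 = 2^2 · 705, so s = 2 and d = 705.
By repeated squaring, 7^705 ≡ 931 (mod 2821).

931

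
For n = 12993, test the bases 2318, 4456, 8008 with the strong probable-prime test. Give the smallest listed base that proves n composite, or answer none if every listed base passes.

2318

n − 1 = 12992 = 2^6 · 203, so s = 6 and d = 203.
Base 2318: x_0 = 2318^203 mod 12993 = 6527. x_0 is neither 1 nor 12992, so continue squaring. x_1 = 6527^2 mod 12993 = 10675. x_2 = 10675^2 mod 12993 = 7015. x_3 = 7015^2 mod 12993 = 5734. x_4 = 5734^2 mod 12993 = 6466. x_5 = 6466^2 mod 12993 = 10675. Reached i = s−1 = 5 without hitting −1: 2318 is a Miller–Rabin witness and 12993 is composite.
Base 4456: x_0 = 4456^203 mod 12993 = 8506. x_0 is neither 1 nor 12992, so continue squaring. x_1 = 8506^2 mod 12993 = 7012. x_2 = 7012^2 mod 12993 = 2632. x_3 = 2632^2 mod 12993 = 2155. x_4 = 2155^2 mod 12993 = 5524. x_5 = 5524^2 mod 12993 = 7012. Reached i = s−1 = 5 without hitting −1: 4456 is a Miller–Rabin witness and 12993 is composite.
Base 8008: x_0 = 8008^203 mod 12993 = 9457. x_0 is neither 1 nor 12992, so continue squaring. x_1 = 9457^2 mod 12993 = 4030. x_2 = 4030^2 mod 12993 = 12643. x_3 = 12643^2 mod 12993 = 5563. x_4 = 5563^2 mod 12993 = 10636. x_5 = 10636^2 mod 12993 = 7438. Reached i = s−1 = 5 without hitting −1: 8008 is a Miller–Rabin witness and 12993 is composite.
The smallest witness among the given bases is 2318.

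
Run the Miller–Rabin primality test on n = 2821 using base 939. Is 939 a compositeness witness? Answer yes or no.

no

n − 1 = 2820 = 2^2 · 705, so s = 2 and d = 705.
x_0 = 939^705 mod 2821 = 1.
x_0 = 1, so 939 is not a witness.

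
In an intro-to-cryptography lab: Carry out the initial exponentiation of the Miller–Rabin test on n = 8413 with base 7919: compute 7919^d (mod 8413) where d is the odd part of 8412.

n − 1 = 8412 = 2^2 · 2103, so s = 2 and d = 2103.
Repeated squaring mod 8413: 7919^1 ≡ 7919, 7919^2 ≡ 59, 7919^4 ≡ 3481, 7919^8 ≡ 2641, 7919^16 ≡ 504, 7919^32 ≡ 1626, 7919^64 ≡ 2194, 7919^128 ≡ 1400, 7919^256 ≡ 8184, 7919^512 ≡ 1963, 7919^1024 ≡ 215, 7919^2048 ≡ 4160.
2103 = 2048 + 32 + 16 + 4 + 2 + 1, so 7919^2103 ≡ 4160·1626·504·3481·59·7919 ≡ 2806 (mod 8413).

2806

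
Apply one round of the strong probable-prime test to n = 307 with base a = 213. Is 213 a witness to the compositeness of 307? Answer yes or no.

no

n − 1 = 306 = 2^1 · 153, so s = 1 and d = 153.
Repeated squaring mod 307: 213^1 ≡ 213, 213^2 ≡ 240, 213^4 ≡ 191, 213^8 ≡ 255, 213^16 ≡ 248, 213^32 ≡ 104, 213^64 ≡ 71, 213^128 ≡ 129.
153 = 128 + 16 + 8 + 1, so 213^153 ≡ 129·248·255·213 ≡ 306 (mod 307).
x_0 = 213^153 mod 307 = 306.
x_0 = 306 ≡ −1, so 213 is not a witness.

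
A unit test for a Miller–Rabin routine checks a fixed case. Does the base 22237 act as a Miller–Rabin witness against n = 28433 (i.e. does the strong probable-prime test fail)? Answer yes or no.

n − 1 = 28432 = 2^4 · 1777, so s = 4 and d = 1777.
x_0 = 22237^1777 mod 28433 = 27034.
x_0 is neither 1 nor 28432, so continue squaring.
x_1 = 27034^2 mod 28433 = 23757.
x_2 = 23757^2 mod 28433 = 28432.
x_2 ≡ −1, so 22237 is not a witness.

no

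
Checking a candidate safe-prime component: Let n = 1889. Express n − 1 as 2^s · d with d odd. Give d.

59

Halving: 1888 → 944 → 472 → 236 → 118 → 59; 59 is odd.
So 1888 = 2^5 · 59.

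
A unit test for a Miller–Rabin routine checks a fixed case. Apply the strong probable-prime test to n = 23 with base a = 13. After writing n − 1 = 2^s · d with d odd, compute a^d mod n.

n − 1 = 22 = 2^1 · 11, so s = 1 and d = 11.
Repeated squaring mod 23: 13^1 ≡ 13, 13^2 ≡ 8, 13^4 ≡ 18, 13^8 ≡ 2.
11 = 8 + 2 + 1, so 13^11 ≡ 2·8·13 ≡ 1 (mod 23).

1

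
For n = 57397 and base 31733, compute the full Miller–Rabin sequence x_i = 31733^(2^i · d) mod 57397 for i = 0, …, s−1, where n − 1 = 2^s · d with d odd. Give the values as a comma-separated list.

26229, 57396

n − 1 = 57396 = 2^2 · 14349, so s = 2 and d = 14349.
x_0 = 31733^14349 mod 57397 = 26229.
x_1 = 26229^2 mod 57397 = 57396.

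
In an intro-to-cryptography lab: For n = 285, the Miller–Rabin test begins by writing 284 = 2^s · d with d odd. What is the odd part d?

Halving: 284 → 142 → 71; 71 is odd.
So 284 = 2^2 · 71.

71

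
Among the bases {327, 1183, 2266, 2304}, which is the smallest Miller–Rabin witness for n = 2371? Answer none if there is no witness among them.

none

n − 1 = 2370 = 2^1 · 1185, so s = 1 and d = 1185.
Base 327: x_0 = 327^1185 mod 2371 = 2370. x_0 = 2370 ≡ −1, so 327 is not a witness.
Base 1183: x_0 = 1183^1185 mod 2371 = 1. x_0 = 1, so 1183 is not a witness.
Base 2266: x_0 = 2266^1185 mod 2371 = 1. x_0 = 1, so 2266 is not a witness.
Base 2304: x_0 = 2304^1185 mod 2371 = 1. x_0 = 1, so 2304 is not a witness.
No listed base is a witness for 2371.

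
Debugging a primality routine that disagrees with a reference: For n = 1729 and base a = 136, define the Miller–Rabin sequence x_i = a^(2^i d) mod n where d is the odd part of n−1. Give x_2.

n − 1 = 1728 = 2^6 · 27, so s = 6 and d = 27.
Repeated squaring mod 1729: 136^1 ≡ 136, 136^2 ≡ 1206, 136^4 ≡ 347, 136^8 ≡ 1108, 136^16 ≡ 74.
27 = 16 + 8 + 2 + 1, so 136^27 ≡ 74·1108·1206·136 ≡ 398 (mod 1729).
x_0 = 398.
x_1 = 398^2 mod 1729 = 1065.
x_2 = 1065^2 mod 1729 = 1.

1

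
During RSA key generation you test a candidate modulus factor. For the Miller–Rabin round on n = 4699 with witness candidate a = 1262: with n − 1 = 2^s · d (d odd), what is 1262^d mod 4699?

n − 1 = 4698 = 2^1 · 2349, so s = 1 and d = 2349.
Repeated squaring mod 4699: 1262^1 ≡ 1262, 1262^2 ≡ 4382, 1262^4 ≡ 1810, 1262^8 ≡ 897, 1262^16 ≡ 1080, 1262^32 ≡ 1048, 1262^64 ≡ 3437, 1262^128 ≡ 4382, 1262^256 ≡ 1810, 1262^512 ≡ 897, 1262^1024 ≡ 1080, 1262^2048 ≡ 1048.
2349 = 2048 + 256 + 32 + 8 + 4 + 1, so 1262^2349 ≡ 1048·1810·1048·897·1810·1262 ≡ 4032 (mod 4699).

4032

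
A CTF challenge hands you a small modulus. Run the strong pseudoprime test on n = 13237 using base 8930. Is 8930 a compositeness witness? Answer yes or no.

yes

n − 1 = 13236 = 2^2 · 3309, so s = 2 and d = 3309.
x_0 = 8930^3309 mod 13237 = 1070.
x_0 is neither 1 nor 13236, so continue squaring.
x_1 = 1070^2 mod 13237 = 6518.
Reached i = s−1 = 1 without hitting −1: 8930 is a Miller–Rabin witness and 13237 is composite.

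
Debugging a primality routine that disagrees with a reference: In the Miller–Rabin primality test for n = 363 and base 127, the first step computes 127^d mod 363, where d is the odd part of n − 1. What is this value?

n − 1 = 362 = 2^1 · 181, so s = 1 and d = 181.
127^181 mod 363 = 259.

259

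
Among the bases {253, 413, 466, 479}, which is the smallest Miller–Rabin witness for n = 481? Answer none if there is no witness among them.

413

n − 1 = 480 = 2^5 · 15, so s = 5 and d = 15.
Base 253: x_0 = 253^15 mod 481 = 450. x_0 is neither 1 nor 480, so continue squaring. x_1 = 450^2 mod 481 = 480. x_1 ≡ −1, so 253 is not a witness.
Base 413: x_0 = 413^15 mod 481 = 142. x_0 is neither 1 nor 480, so continue squaring. x_1 = 142^2 mod 481 = 443. x_2 = 443^2 mod 481 = 1. x_2 = 1 but x_1 ≠ ±1, a nontrivial square root of 1 — 413 is a witness and 481 is composite.
Base 466: x_0 = 466^15 mod 481 = 421. x_0 is neither 1 nor 480, so continue squaring. x_1 = 421^2 mod 481 = 233. x_2 = 233^2 mod 481 = 417. x_3 = 417^2 mod 481 = 248. x_4 = 248^2 mod 481 = 417. Reached i = s−1 = 4 without hitting −1: 466 is a Miller–Rabin witness and 481 is composite.
Base 479: x_0 = 479^15 mod 481 = 421. x_0 is neither 1 nor 480, so continue squaring. x_1 = 421^2 mod 481 = 233. x_2 = 233^2 mod 481 = 417. x_3 = 417^2 mod 481 = 248. x_4 = 248^2 mod 481 = 417. Reached i = s−1 = 4 without hitting −1: 479 is a Miller–Rabin witness and 481 is composite.
The smallest witness among the given bases is 413.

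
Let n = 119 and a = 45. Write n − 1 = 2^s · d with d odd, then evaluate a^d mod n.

n − 1 = 118 = 2^1 · 59, so s = 1 and d = 59.
Repeated squaring mod 119: 45^1 ≡ 45, 45^2 ≡ 2, 45^4 ≡ 4, 45^8 ≡ 16, 45^16 ≡ 18, 45^32 ≡ 86.
59 = 32 + 16 + 8 + 2 + 1, so 45^59 ≡ 86·18·16·2·45 ≡ 12 (mod 119).

12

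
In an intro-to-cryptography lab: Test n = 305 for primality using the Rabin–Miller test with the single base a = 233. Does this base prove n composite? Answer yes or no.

no

n − 1 = 304 = 2^4 · 19, so s = 4 and d = 19.
x_0 = 233^19 mod 305 = 72.
x_0 is neither 1 nor 304, so continue squaring.
x_1 = 72^2 mod 305 = 304.
x_1 ≡ −1, so 233 is not a witness.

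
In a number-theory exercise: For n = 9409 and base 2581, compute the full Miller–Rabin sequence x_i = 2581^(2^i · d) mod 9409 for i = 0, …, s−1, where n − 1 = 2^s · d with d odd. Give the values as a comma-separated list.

n − 1 = 9408 = 2^6 · 147, so s = 6 and d = 147.
x_0 = 2581^147 mod 9409 = 3850.
x_1 = 3850^2 mod 9409 = 3325.
x_2 = 3325^2 mod 9409 = 50.
x_3 = 50^2 mod 9409 = 2500.
x_4 = 2500^2 mod 9409 = 2424.
x_5 = 2424^2 mod 9409 = 4560.

3850, 3325, 50, 2500, 2424, 4560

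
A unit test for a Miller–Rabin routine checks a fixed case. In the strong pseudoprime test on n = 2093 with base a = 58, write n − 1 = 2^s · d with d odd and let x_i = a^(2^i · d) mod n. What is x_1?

n − 1 = 2092 = 2^2 · 523, so s = 2 and d = 523.
x_0 = 58^523 mod 2093 = 1619.
x_1 = 1619^2 mod 2093 = 725.

725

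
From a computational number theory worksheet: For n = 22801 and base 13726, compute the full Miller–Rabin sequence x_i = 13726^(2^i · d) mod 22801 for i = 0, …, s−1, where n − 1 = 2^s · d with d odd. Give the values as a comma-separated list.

3474, 6947, 13893, 4984

n − 1 = 22800 = 2^4 · 1425, so s = 4 and d = 1425.
x_0 = 13726^1425 mod 22801 = 3474.
x_1 = 3474^2 mod 22801 = 6947.
x_2 = 6947^2 mod 22801 = 13893.
x_3 = 13893^2 mod 22801 = 4984.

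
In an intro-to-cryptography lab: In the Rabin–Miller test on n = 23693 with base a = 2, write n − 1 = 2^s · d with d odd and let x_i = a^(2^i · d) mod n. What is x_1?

n − 1 = 23692 = 2^2 · 5923, so s = 2 and d = 5923.
By repeated squaring, 2^5923 ≡ 4087 (mod 23693).
x_0 = 4087.
x_1 = 4087^2 mod 23693 = 4.

4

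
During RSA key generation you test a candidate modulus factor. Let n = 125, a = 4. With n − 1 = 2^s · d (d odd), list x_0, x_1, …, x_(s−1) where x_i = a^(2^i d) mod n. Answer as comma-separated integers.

n − 1 = 124 = 2^2 · 31, so s = 2 and d = 31.
x_0 = 4^31 mod 125 = 29.
x_1 = 29^2 mod 125 = 91.

29, 91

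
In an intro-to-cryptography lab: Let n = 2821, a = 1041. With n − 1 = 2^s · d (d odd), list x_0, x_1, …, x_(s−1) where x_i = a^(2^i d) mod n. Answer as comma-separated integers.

1210, 1

n − 1 = 2820 = 2^2 · 705, so s = 2 and d = 705.
x_0 = 1041^705 mod 2821 = 1210.
x_1 = 1210^2 mod 2821 = 1.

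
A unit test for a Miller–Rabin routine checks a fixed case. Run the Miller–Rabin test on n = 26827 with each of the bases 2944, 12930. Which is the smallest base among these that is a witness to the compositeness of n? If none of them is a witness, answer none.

n − 1 = 26826 = 2^1 · 13413, so s = 1 and d = 13413.
Base 2944: x_0 = 2944^13413 mod 26827 = 3555. x_0 ∉ {1, 26826} and s = 1, so 2944 is a Miller–Rabin witness and 26827 is composite.
Base 12930: x_0 = 12930^13413 mod 26827 = 22387. x_0 ∉ {1, 26826} and s = 1, so 12930 is a Miller–Rabin witness and 26827 is composite.
The smallest witness among the given bases is 2944.

2944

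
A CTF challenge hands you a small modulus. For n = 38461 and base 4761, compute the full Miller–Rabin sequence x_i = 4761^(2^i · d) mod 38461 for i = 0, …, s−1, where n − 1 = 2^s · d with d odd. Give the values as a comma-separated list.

38460, 1

n − 1 = 38460 = 2^2 · 9615, so s = 2 and d = 9615.
x_0 = 4761^9615 mod 38461 = 38460.
x_1 = 38460^2 mod 38461 = 1.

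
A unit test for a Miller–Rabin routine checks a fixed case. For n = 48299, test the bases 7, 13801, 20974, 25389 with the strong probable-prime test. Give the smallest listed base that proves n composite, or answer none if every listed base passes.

n − 1 = 48298 = 2^1 · 24149, so s = 1 and d = 24149.
Base 7: x_0 = 7^24149 mod 48299 = 1. x_0 = 1, so 7 is not a witness.
Base 13801: x_0 = 13801^24149 mod 48299 = 1. x_0 = 1, so 13801 is not a witness.
Base 20974: x_0 = 20974^24149 mod 48299 = 48298. x_0 = 48298 ≡ −1, so 20974 is not a witness.
Base 25389: x_0 = 25389^24149 mod 48299 = 48298. x_0 = 48298 ≡ −1, so 25389 is not a witness.
No listed base is a witness for 48299.

none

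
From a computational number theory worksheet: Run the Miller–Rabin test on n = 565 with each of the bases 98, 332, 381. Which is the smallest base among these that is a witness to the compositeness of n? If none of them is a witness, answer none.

n − 1 = 564 = 2^2 · 141, so s = 2 and d = 141.
Base 98: x_0 = 98^141 mod 565 = 98. x_0 is neither 1 nor 564, so continue squaring. x_1 = 98^2 mod 565 = 564. x_1 ≡ −1, so 98 is not a witness.
Base 332: x_0 = 332^141 mod 565 = 332. x_0 is neither 1 nor 564, so continue squaring. x_1 = 332^2 mod 565 = 49. Reached i = s−1 = 1 without hitting −1: 332 is a Miller–Rabin witness and 565 is composite.
Base 381: x_0 = 381^141 mod 565 = 161. x_0 is neither 1 nor 564, so continue squaring. x_1 = 161^2 mod 565 = 496. Reached i = s−1 = 1 without hitting −1: 381 is a Miller–Rabin witness and 565 is composite.
The smallest witness among the given bases is 332.

332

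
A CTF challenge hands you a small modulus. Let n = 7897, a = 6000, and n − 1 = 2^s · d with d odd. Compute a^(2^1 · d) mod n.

n − 1 = 7896 = 2^3 · 987, so s = 3 and d = 987.
x_0 = 6000^987 mod 7897 = 5700.
x_1 = 5700^2 mod 7897 = 1742.

1742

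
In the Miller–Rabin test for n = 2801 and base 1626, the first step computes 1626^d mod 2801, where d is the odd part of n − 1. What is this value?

n − 1 = 2800 = 2^4 · 175, so s = 4 and d = 175.
1626^175 mod 2801 = 1.

1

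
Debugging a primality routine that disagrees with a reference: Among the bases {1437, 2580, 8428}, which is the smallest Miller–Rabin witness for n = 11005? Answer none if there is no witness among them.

n − 1 = 11004 = 2^2 · 2751, so s = 2 and d = 2751.
Base 1437: x_0 = 1437^2751 mod 11005 = 7188. x_0 is neither 1 nor 11004, so continue squaring. x_1 = 7188^2 mod 11005 = 9874. Reached i = s−1 = 1 without hitting −1: 1437 is a Miller–Rabin witness and 11005 is composite.
Base 2580: x_0 = 2580^2751 mod 11005 = 10420. x_0 is neither 1 nor 11004, so continue squaring. x_1 = 10420^2 mod 11005 = 1070. Reached i = s−1 = 1 without hitting −1: 2580 is a Miller–Rabin witness and 11005 is composite.
Base 8428: x_0 = 8428^2751 mod 11005 = 7157. x_0 is neither 1 nor 11004, so continue squaring. x_1 = 7157^2 mod 11005 = 5379. Reached i = s−1 = 1 without hitting −1: 8428 is a Miller–Rabin witness and 11005 is composite.
The smallest witness among the given bases is 1437.

1437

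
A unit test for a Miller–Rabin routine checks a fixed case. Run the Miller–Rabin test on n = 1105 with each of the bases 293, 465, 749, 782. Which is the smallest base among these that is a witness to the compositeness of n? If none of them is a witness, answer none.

n − 1 = 1104 = 2^4 · 69, so s = 4 and d = 69.
Base 293: x_0 = 293^69 mod 1105 = 463. x_0 is neither 1 nor 1104, so continue squaring. x_1 = 463^2 mod 1105 = 1104. x_1 ≡ −1, so 293 is not a witness.
Base 465: x_0 = 465^69 mod 1105 = 415. x_0 is neither 1 nor 1104, so continue squaring. x_1 = 415^2 mod 1105 = 950. x_2 = 950^2 mod 1105 = 820. x_3 = 820^2 mod 1105 = 560. Reached i = s−1 = 3 without hitting −1: 465 is a Miller–Rabin witness and 1105 is composite.
Base 749: x_0 = 749^69 mod 1105 = 749. x_0 is neither 1 nor 1104, so continue squaring. x_1 = 749^2 mod 1105 = 766. x_2 = 766^2 mod 1105 = 1. x_2 = 1 but x_1 ≠ ±1, a nontrivial square root of 1 — 749 is a witness and 1105 is composite.
Base 782: x_0 = 782^69 mod 1105 = 187. x_0 is neither 1 nor 1104, so continue squaring. x_1 = 187^2 mod 1105 = 714. x_2 = 714^2 mod 1105 = 391. x_3 = 391^2 mod 1105 = 391. Reached i = s−1 = 3 without hitting −1: 782 is a Miller–Rabin witness and 1105 is composite.
The smallest witness among the given bases is 465.

465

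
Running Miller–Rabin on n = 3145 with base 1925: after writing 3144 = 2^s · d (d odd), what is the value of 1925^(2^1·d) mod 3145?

815

n − 1 = 3144 = 2^3 · 393, so s = 3 and d = 393.
x_0 = 1925^393 mod 3145 = 1925.
x_1 = 1925^2 mod 3145 = 815.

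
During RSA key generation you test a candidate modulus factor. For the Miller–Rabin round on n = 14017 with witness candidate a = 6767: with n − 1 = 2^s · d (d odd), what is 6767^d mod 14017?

3692

n − 1 = 14016 = 2^6 · 219, so s = 6 and d = 219.
Repeated squaring mod 14017: 6767^1 ≡ 6767, 6767^2 ≡ 12767, 6767^4 ≡ 6613, 6767^8 ≡ 12746, 6767^16 ≡ 3486, 6767^32 ≡ 13474, 6767^64 ≡ 492, 6767^128 ≡ 3775.
219 = 128 + 64 + 16 + 8 + 2 + 1, so 6767^219 ≡ 3775·492·3486·12746·12767·6767 ≡ 3692 (mod 14017).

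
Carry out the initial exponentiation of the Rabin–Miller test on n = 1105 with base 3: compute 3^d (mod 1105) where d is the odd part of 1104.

1093

n − 1 = 1104 = 2^4 · 69, so s = 4 and d = 69.
3^69 mod 1105 = 1093.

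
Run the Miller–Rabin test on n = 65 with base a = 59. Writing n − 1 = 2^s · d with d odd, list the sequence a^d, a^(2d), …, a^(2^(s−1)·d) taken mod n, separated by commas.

n − 1 = 64 = 2^6 · 1, so s = 6 and d = 1.
x_0 = 59^1 mod 65 = 59.
x_1 = 59^2 mod 65 = 36.
x_2 = 36^2 mod 65 = 61.
x_3 = 61^2 mod 65 = 16.
x_4 = 16^2 mod 65 = 61.
x_5 = 61^2 mod 65 = 16.

59, 36, 61, 16, 61, 16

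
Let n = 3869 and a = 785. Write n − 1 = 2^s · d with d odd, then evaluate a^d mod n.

n − 1 = 3868 = 2^2 · 967, so s = 2 and d = 967.
785^967 mod 3869 = 1389.

1389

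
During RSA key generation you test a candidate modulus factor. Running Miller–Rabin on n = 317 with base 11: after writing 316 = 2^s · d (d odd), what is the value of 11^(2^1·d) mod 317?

n − 1 = 316 = 2^2 · 79, so s = 2 and d = 79.
x_0 = 11^79 mod 317 = 1.
x_1 = 1^2 mod 317 = 1.

1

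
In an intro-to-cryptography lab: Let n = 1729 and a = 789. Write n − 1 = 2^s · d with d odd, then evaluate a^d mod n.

664

n − 1 = 1728 = 2^6 · 27, so s = 6 and d = 27.
789^27 mod 1729 = 664.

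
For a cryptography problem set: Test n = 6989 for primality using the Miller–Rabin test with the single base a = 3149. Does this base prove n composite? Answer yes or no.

yes

n − 1 = 6988 = 2^2 · 1747, so s = 2 and d = 1747.
x_0 = 3149^1747 mod 6989 = 1462.
x_0 is neither 1 nor 6988, so continue squaring.
x_1 = 1462^2 mod 6989 = 5799.
Reached i = s−1 = 1 without hitting −1: 3149 is a Miller–Rabin witness and 6989 is composite.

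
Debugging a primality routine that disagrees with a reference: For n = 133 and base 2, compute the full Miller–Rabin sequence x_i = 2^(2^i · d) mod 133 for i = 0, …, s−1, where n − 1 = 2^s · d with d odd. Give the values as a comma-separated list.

50, 106

n − 1 = 132 = 2^2 · 33, so s = 2 and d = 33.
x_0 = 2^33 mod 133 = 50.
x_1 = 50^2 mod 133 = 106.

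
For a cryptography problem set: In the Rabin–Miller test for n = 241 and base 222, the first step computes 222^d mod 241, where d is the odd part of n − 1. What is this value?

115

n − 1 = 240 = 2^4 · 15, so s = 4 and d = 15.
Repeated squaring mod 241: 222^1 ≡ 222, 222^2 ≡ 120, 222^4 ≡ 181, 222^8 ≡ 226.
15 = 8 + 4 + 2 + 1, so 222^15 ≡ 226·181·120·222 ≡ 115 (mod 241).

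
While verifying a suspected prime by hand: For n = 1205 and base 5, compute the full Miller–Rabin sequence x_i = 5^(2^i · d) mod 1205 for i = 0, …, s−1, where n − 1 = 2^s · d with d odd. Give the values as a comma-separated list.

1200, 25

n − 1 = 1204 = 2^2 · 301, so s = 2 and d = 301.
x_0 = 5^301 mod 1205 = 1200.
x_1 = 1200^2 mod 1205 = 25.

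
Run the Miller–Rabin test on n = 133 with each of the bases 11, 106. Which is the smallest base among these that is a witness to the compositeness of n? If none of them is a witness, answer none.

n − 1 = 132 = 2^2 · 33, so s = 2 and d = 33.
Base 11: x_0 = 11^33 mod 133 = 1. x_0 = 1, so 11 is not a witness.
Base 106: x_0 = 106^33 mod 133 = 1. x_0 = 1, so 106 is not a witness.
No listed base is a witness for 133.

none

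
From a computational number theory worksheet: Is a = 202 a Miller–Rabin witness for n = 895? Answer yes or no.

yes

n − 1 = 894 = 2^1 · 447, so s = 1 and d = 447.
x_0 = 202^447 mod 895 = 8.
x_0 ∉ {1, 894} and s = 1, so 202 is a Miller–Rabin witness and 895 is composite.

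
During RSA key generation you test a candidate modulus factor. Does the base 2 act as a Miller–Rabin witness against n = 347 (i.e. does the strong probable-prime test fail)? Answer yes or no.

no

n − 1 = 346 = 2^1 · 173, so s = 1 and d = 173.
x_0 = 2^173 mod 347 = 346.
x_0 = 346 ≡ −1, so 2 is not a witness.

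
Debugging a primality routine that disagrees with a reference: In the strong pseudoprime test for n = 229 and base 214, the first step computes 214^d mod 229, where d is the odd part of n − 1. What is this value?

n − 1 = 228 = 2^2 · 57, so s = 2 and d = 57.
By repeated squaring, 214^57 ≡ 1 (mod 229).

1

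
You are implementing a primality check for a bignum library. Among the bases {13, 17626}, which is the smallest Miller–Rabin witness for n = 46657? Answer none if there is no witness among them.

13

n − 1 = 46656 = 2^6 · 729, so s = 6 and d = 729.
Base 13: x_0 = 13^729 mod 46657 = 35230. x_0 is neither 1 nor 46656, so continue squaring. x_1 = 35230^2 mod 46657 = 30043. x_2 = 30043^2 mod 46657 = 2184. x_3 = 2184^2 mod 46657 = 10842. x_4 = 10842^2 mod 46657 = 19981. x_5 = 19981^2 mod 46657 = 43069. Reached i = s−1 = 5 without hitting −1: 13 is a Miller–Rabin witness and 46657 is composite.
Base 17626: x_0 = 17626^729 mod 46657 = 45430. x_0 is neither 1 nor 46656, so continue squaring. x_1 = 45430^2 mod 46657 = 12505. x_2 = 12505^2 mod 46657 = 27418. x_3 = 27418^2 mod 46657 = 9140. x_4 = 9140^2 mod 46657 = 23570. x_5 = 23570^2 mod 46657 = 1. x_5 = 1 but x_4 ≠ ±1, a nontrivial square root of 1 — 17626 is a witness and 46657 is composite.
The smallest witness among the given bases is 13.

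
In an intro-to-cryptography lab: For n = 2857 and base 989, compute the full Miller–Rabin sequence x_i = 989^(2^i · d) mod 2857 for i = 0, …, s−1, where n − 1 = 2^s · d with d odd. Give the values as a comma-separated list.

896, 2856, 1

n − 1 = 2856 = 2^3 · 357, so s = 3 and d = 357.
x_0 = 989^357 mod 2857 = 896.
x_1 = 896^2 mod 2857 = 2856.
x_2 = 2856^2 mod 2857 = 1.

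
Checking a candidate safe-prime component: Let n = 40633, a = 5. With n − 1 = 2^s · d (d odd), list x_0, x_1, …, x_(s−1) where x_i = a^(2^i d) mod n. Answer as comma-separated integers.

n − 1 = 40632 = 2^3 · 5079, so s = 3 and d = 5079.
x_0 = 5^5079 mod 40633 = 18847.
x_1 = 18847^2 mod 40633 = 36356.
x_2 = 36356^2 mod 40633 = 7879.

18847, 36356, 7879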